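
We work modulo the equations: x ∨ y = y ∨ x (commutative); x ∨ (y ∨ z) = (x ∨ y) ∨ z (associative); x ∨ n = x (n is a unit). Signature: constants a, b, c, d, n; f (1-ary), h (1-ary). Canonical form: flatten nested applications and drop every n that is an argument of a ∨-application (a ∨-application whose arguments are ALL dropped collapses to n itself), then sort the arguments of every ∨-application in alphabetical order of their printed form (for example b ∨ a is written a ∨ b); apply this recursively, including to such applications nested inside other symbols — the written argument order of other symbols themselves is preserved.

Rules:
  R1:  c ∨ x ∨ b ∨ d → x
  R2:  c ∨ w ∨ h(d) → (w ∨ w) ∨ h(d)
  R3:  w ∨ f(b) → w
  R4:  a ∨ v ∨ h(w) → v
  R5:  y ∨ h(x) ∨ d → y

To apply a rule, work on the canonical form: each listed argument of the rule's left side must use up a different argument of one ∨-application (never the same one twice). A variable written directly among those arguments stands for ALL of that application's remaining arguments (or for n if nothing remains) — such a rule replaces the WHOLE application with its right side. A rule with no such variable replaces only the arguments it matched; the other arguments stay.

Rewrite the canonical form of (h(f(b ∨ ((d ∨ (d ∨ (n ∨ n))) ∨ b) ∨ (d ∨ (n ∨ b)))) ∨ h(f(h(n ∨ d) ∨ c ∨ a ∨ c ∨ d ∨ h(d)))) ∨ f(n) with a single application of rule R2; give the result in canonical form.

Answer: f(n) ∨ h(f(a ∨ a ∨ c ∨ c ∨ d ∨ d ∨ h(d) ∨ h(d) ∨ h(d))) ∨ h(f(b ∨ b ∨ b ∨ d ∨ d ∨ d))

Derivation:
Canonical form:  f(n) ∨ h(f(a ∨ c ∨ c ∨ d ∨ h(d) ∨ h(d))) ∨ h(f(b ∨ b ∨ b ∨ d ∨ d ∨ d))
R2 matches:  uses c, h(d);  w := a ∨ c ∨ d ∨ h(d)
The extension variable absorbs all remaining arguments, so the whole application is rewritten.
Result:  f(n) ∨ h(f(a ∨ a ∨ c ∨ c ∨ d ∨ d ∨ h(d) ∨ h(d) ∨ h(d))) ∨ h(f(b ∨ b ∨ b ∨ d ∨ d ∨ d))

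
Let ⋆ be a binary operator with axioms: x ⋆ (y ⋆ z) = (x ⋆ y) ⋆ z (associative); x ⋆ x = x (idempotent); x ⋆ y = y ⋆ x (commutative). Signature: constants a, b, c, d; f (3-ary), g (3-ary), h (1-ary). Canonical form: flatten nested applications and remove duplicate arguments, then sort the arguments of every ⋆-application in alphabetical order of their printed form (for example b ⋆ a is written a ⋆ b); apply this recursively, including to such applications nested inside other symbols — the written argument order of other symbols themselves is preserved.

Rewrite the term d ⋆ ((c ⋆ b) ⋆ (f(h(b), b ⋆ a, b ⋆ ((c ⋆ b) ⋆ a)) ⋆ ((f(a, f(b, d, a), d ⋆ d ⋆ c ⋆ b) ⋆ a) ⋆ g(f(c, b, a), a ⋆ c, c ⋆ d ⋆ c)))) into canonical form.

Flatten:  d ⋆ c ⋆ b ⋆ f(h(b), b ⋆ a, b ⋆ ((c ⋆ b) ⋆ a)) ⋆ f(a, f(b, d, a), d ⋆ d ⋆ c ⋆ b) ⋆ a ⋆ g(f(c, b, a), a ⋆ c, c ⋆ d ⋆ c)
Canonicalize subterm:  f(h(b), b ⋆ a, b ⋆ ((c ⋆ b) ⋆ a))  →  f(h(b), a ⋆ b, a ⋆ b ⋆ c)
Inside:  f(a, f(b, d, a), d ⋆ d ⋆ c ⋆ b)  →  f(a, f(b, d, a), b ⋆ c ⋆ d)
Inside:  g(f(c, b, a), a ⋆ c, c ⋆ d ⋆ c)  →  g(f(c, b, a), a ⋆ c, c ⋆ d)
Sort:  a ⋆ b ⋆ c ⋆ d ⋆ f(a, f(b, d, a), b ⋆ c ⋆ d) ⋆ f(h(b), a ⋆ b, a ⋆ b ⋆ c) ⋆ g(f(c, b, a), a ⋆ c, c ⋆ d)

Answer: a ⋆ b ⋆ c ⋆ d ⋆ f(a, f(b, d, a), b ⋆ c ⋆ d) ⋆ f(h(b), a ⋆ b, a ⋆ b ⋆ c) ⋆ g(f(c, b, a), a ⋆ c, c ⋆ d)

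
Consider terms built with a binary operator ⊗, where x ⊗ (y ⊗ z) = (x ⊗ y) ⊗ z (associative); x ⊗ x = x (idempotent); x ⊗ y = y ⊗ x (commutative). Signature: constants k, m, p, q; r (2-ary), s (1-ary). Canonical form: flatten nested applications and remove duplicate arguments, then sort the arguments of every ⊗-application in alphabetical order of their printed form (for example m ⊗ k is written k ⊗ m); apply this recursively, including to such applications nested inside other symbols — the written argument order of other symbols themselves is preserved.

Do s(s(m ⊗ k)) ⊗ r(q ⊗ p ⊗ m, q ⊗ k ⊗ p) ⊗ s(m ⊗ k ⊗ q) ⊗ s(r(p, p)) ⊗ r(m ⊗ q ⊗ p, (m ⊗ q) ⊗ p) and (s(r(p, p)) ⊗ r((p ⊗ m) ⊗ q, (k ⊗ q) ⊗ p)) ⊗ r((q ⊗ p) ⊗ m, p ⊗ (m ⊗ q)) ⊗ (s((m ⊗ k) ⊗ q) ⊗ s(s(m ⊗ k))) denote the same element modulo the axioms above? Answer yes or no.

Answer: yes — both canonical forms are r(m ⊗ p ⊗ q, k ⊗ p ⊗ q) ⊗ r(m ⊗ p ⊗ q, m ⊗ p ⊗ q) ⊗ s(k ⊗ m ⊗ q) ⊗ s(r(p, p)) ⊗ s(s(k ⊗ m))

Derivation:
Left:  s(s(m ⊗ k)) ⊗ r(q ⊗ p ⊗ m, q ⊗ k ⊗ p) ⊗ s(m ⊗ k ⊗ q) ⊗ s(r(p, p)) ⊗ r(m ⊗ q ⊗ p, (m ⊗ q) ⊗ p)
  Simplify inside:  s(s(m ⊗ k))  →  s(s(k ⊗ m))
  Canonicalize subterm:  r(q ⊗ p ⊗ m, q ⊗ k ⊗ p)  →  r(m ⊗ p ⊗ q, k ⊗ p ⊗ q)
  Simplify inside:  s(m ⊗ k ⊗ q)  →  s(k ⊗ m ⊗ q)
  Sort arguments:  r(m ⊗ p ⊗ q, k ⊗ p ⊗ q) ⊗ r(m ⊗ p ⊗ q, m ⊗ p ⊗ q) ⊗ s(k ⊗ m ⊗ q) ⊗ s(r(p, p)) ⊗ s(s(k ⊗ m))
Right:  (s(r(p, p)) ⊗ r((p ⊗ m) ⊗ q, (k ⊗ q) ⊗ p)) ⊗ r((q ⊗ p) ⊗ m, p ⊗ (m ⊗ q)) ⊗ (s((m ⊗ k) ⊗ q) ⊗ s(s(m ⊗ k)))
  Merge nested applications:  s(r(p, p)) ⊗ r((p ⊗ m) ⊗ q, (k ⊗ q) ⊗ p) ⊗ r((q ⊗ p) ⊗ m, p ⊗ (m ⊗ q)) ⊗ s((m ⊗ k) ⊗ q) ⊗ s(s(m ⊗ k))
  Inside:  r((p ⊗ m) ⊗ q, (k ⊗ q) ⊗ p)  →  r(m ⊗ p ⊗ q, k ⊗ p ⊗ q)
  Inside:  r((q ⊗ p) ⊗ m, p ⊗ (m ⊗ q))  →  r(m ⊗ p ⊗ q, m ⊗ p ⊗ q)
  Simplify inside:  s((m ⊗ k) ⊗ q)  →  s(k ⊗ m ⊗ q)
  Order the arguments:  r(m ⊗ p ⊗ q, k ⊗ p ⊗ q) ⊗ r(m ⊗ p ⊗ q, m ⊗ p ⊗ q) ⊗ s(k ⊗ m ⊗ q) ⊗ s(r(p, p)) ⊗ s(s(k ⊗ m))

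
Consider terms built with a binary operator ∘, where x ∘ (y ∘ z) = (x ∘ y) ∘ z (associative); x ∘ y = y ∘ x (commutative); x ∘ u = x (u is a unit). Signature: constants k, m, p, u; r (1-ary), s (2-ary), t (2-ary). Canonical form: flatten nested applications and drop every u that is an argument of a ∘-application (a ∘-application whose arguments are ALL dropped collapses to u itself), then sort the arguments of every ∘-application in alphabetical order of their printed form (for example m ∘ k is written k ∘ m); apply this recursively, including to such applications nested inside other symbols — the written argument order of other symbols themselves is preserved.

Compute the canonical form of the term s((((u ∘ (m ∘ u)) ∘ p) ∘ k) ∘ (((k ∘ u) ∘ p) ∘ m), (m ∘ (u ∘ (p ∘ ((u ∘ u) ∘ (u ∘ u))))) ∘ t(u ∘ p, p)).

Focus inside:  (m ∘ (u ∘ (p ∘ ((u ∘ u) ∘ (u ∘ u))))) ∘ t(u ∘ p, p)
Flatten:  m ∘ u ∘ p ∘ u ∘ u ∘ u ∘ u ∘ t(u ∘ p, p)
Simplify inside:  t(u ∘ p, p)  →  t(p, p)
Units out:  drop u (×5)
Sort:  m ∘ p ∘ t(p, p)
Put back:  s(k ∘ k ∘ m ∘ m ∘ p ∘ p, m ∘ p ∘ t(p, p))

Answer: s(k ∘ k ∘ m ∘ m ∘ p ∘ p, m ∘ p ∘ t(p, p))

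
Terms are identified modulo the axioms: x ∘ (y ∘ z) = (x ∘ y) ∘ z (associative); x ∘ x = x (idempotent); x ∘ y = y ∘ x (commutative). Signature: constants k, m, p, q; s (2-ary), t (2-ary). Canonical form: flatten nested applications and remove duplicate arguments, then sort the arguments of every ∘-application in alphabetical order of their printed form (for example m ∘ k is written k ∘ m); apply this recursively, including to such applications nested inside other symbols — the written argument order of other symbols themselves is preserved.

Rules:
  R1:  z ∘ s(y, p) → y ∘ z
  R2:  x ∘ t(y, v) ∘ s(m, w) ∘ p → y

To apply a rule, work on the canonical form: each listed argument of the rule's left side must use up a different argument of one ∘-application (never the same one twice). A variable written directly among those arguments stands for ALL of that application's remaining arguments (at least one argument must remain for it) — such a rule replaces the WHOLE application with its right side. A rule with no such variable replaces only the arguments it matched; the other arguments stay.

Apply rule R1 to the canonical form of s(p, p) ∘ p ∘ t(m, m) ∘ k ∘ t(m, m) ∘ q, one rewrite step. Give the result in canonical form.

Answer: k ∘ p ∘ q ∘ t(m, m)

Derivation:
Canonical form:  k ∘ p ∘ q ∘ s(p, p) ∘ t(m, m)
Match R1:  consume s(p, p);  y := p, z := k ∘ p ∘ q ∘ t(m, m)
The extension variable absorbs all remaining arguments, so the whole application is rewritten.
New term:  k ∘ p ∘ q ∘ t(m, m)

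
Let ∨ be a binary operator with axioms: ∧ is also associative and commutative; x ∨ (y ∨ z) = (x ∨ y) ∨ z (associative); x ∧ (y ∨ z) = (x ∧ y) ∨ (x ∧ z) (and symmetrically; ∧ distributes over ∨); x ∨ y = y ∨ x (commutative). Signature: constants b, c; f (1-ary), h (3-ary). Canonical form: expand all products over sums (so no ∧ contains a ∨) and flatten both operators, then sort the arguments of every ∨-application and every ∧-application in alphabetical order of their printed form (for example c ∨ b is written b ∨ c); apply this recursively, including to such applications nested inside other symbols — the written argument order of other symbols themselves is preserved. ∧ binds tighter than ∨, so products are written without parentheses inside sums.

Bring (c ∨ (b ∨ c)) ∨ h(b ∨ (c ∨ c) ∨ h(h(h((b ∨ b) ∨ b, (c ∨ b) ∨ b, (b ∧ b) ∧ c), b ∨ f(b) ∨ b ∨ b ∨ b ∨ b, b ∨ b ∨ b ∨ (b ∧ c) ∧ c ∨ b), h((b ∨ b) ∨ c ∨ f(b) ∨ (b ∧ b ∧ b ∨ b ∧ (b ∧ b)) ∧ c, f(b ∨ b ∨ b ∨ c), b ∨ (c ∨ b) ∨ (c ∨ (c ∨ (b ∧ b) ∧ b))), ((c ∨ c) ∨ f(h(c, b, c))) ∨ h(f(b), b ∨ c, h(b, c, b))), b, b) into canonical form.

Answer: b ∨ c ∨ c ∨ h(b ∨ c ∨ c ∨ h(h(h(b ∨ b ∨ b, b ∨ b ∨ c, b ∧ b ∧ c), b ∨ b ∨ b ∨ b ∨ b ∨ f(b), b ∨ b ∨ b ∨ b ∨ b ∧ c ∧ c), h(b ∨ b ∨ b ∧ b ∧ b ∧ c ∨ b ∧ b ∧ b ∧ c ∨ c ∨ f(b), f(b ∨ b ∨ b ∨ c), b ∨ b ∨ b ∧ b ∧ b ∨ c ∨ c ∨ c), c ∨ c ∨ f(h(c, b, c)) ∨ h(f(b), b ∨ c, h(b, c, b))), b, b)

Derivation:
Distribute:  c ∨ b ∨ c ∨ h(b ∨ c ∨ c ∨ h(h(h(b ∨ b ∨ b, b ∨ b ∨ c, b ∧ b ∧ c), b ∨ b ∨ b ∨ b ∨ b ∨ f(b), b ∨ b ∨ b ∨ b ∨ b ∧ c ∧ c), h(b ∨ b ∨ b ∧ b ∧ b ∧ c ∨ b ∧ b ∧ b ∧ c ∨ c ∨ f(b), f(b ∨ b ∨ b ∨ c), b ∨ b ∨ b ∧ b ∧ b ∨ c ∨ c ∨ c), c ∨ c ∨ f(h(c, b, c)) ∨ h(f(b), b ∨ c, h(b, c, b))), b, b)
Sort arguments:  b ∨ c ∨ c ∨ h(b ∨ c ∨ c ∨ h(h(h(b ∨ b ∨ b, b ∨ b ∨ c, b ∧ b ∧ c), b ∨ b ∨ b ∨ b ∨ b ∨ f(b), b ∨ b ∨ b ∨ b ∨ b ∧ c ∧ c), h(b ∨ b ∨ b ∧ b ∧ b ∧ c ∨ b ∧ b ∧ b ∧ c ∨ c ∨ f(b), f(b ∨ b ∨ b ∨ c), b ∨ b ∨ b ∧ b ∧ b ∨ c ∨ c ∨ c), c ∨ c ∨ f(h(c, b, c)) ∨ h(f(b), b ∨ c, h(b, c, b))), b, b)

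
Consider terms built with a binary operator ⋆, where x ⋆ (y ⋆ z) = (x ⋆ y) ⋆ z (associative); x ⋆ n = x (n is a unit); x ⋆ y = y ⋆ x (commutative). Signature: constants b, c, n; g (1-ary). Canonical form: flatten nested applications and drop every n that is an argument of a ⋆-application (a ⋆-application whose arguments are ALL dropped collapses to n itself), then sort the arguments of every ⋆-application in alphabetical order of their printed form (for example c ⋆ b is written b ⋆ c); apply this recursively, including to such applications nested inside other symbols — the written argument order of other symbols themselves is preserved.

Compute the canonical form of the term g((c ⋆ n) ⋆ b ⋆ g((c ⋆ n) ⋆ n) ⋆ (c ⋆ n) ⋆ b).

Focus inside:  (c ⋆ n) ⋆ b ⋆ g((c ⋆ n) ⋆ n) ⋆ (c ⋆ n) ⋆ b
Merge nested applications:  c ⋆ n ⋆ b ⋆ g((c ⋆ n) ⋆ n) ⋆ c ⋆ n ⋆ b
Canonicalize subterm:  g((c ⋆ n) ⋆ n)  →  g(c)
Unit:  drop n (×2)
Order the arguments:  b ⋆ b ⋆ c ⋆ c ⋆ g(c)
Rebuild:  g(b ⋆ b ⋆ c ⋆ c ⋆ g(c))

Answer: g(b ⋆ b ⋆ c ⋆ c ⋆ g(c))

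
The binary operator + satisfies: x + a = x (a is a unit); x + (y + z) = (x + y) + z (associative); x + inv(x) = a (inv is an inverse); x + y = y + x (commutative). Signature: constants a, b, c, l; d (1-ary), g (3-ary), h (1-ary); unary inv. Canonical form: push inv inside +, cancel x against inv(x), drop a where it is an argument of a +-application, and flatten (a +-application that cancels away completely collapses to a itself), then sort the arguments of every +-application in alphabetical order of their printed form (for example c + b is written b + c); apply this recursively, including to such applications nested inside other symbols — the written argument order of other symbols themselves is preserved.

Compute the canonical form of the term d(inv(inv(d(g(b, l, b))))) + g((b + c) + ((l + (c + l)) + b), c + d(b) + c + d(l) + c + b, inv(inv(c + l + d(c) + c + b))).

Answer: d(d(g(b, l, b))) + g(b + b + c + c + l + l, b + c + c + c + d(b) + d(l), b + c + c + d(c) + l)

Derivation:
Push inv inside:  distribute inv over + and collapse double inv
Collect terms:  d(d(g(b, l, b))) + g(b + b + c + c + l + l, b + c + c + c + d(b) + d(l), b + c + c + d(c) + l)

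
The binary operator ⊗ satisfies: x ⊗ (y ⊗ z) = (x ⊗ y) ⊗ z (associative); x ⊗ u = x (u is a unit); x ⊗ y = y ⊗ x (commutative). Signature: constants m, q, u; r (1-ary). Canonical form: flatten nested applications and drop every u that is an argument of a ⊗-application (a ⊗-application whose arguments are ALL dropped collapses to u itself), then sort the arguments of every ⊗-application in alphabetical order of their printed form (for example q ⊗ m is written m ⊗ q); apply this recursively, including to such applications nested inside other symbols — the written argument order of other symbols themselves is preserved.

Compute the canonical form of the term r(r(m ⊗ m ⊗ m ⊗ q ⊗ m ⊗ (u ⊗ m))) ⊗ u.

Answer: r(r(m ⊗ m ⊗ m ⊗ m ⊗ m ⊗ q))

Derivation:
Canonicalize subterm:  r(r(m ⊗ m ⊗ m ⊗ q ⊗ m ⊗ (u ⊗ m)))  →  r(r(m ⊗ m ⊗ m ⊗ m ⊗ m ⊗ q))
Drop the unit:  drop u
Sort arguments:  r(r(m ⊗ m ⊗ m ⊗ m ⊗ m ⊗ q))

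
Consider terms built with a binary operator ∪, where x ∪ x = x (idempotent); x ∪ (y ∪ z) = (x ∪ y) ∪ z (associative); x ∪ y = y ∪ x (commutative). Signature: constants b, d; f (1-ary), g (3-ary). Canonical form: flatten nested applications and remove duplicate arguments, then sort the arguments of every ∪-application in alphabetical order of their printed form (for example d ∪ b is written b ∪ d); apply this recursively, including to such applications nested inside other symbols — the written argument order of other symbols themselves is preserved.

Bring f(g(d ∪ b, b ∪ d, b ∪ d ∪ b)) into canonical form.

Answer: f(g(b ∪ d, b ∪ d, b ∪ d))

Derivation:
Work inside:  b ∪ d ∪ b
Deduplicate:  drop duplicate b
Order the arguments:  b ∪ d
Rebuild:  f(g(b ∪ d, b ∪ d, b ∪ d))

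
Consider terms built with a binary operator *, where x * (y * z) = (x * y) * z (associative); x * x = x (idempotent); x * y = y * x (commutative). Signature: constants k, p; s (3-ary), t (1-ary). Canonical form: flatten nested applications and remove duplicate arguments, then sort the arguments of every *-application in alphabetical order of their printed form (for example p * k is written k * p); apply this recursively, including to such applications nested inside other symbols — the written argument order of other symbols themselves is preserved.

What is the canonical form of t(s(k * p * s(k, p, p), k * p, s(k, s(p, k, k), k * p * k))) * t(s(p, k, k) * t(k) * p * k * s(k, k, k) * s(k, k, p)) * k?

Inside:  t(s(k * p * s(k, p, p), k * p, s(k, s(p, k, k), k * p * k)))  →  t(s(k * p * s(k, p, p), k * p, s(k, s(p, k, k), k * p)))
Inside:  t(s(p, k, k) * t(k) * p * k * s(k, k, k) * s(k, k, p))  →  t(k * p * s(k, k, k) * s(k, k, p) * s(p, k, k) * t(k))
Sort:  k * t(k * p * s(k, k, k) * s(k, k, p) * s(p, k, k) * t(k)) * t(s(k * p * s(k, p, p), k * p, s(k, s(p, k, k), k * p)))

Answer: k * t(k * p * s(k, k, k) * s(k, k, p) * s(p, k, k) * t(k)) * t(s(k * p * s(k, p, p), k * p, s(k, s(p, k, k), k * p)))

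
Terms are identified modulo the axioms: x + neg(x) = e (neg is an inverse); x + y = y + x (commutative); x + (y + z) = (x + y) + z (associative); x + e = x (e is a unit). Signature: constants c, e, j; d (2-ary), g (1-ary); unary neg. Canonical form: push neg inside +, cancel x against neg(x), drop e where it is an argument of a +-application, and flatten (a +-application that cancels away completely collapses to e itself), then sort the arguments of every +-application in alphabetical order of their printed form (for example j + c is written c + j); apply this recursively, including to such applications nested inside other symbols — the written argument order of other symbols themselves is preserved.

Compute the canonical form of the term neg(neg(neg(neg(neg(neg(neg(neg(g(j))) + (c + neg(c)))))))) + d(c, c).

Push neg inside:  distribute neg over + and collapse double neg
Inverses cancel:  c cancels
Collect terms:  g(j) + d(c, c)
Sort:  d(c, c) + g(j)

Answer: d(c, c) + g(j)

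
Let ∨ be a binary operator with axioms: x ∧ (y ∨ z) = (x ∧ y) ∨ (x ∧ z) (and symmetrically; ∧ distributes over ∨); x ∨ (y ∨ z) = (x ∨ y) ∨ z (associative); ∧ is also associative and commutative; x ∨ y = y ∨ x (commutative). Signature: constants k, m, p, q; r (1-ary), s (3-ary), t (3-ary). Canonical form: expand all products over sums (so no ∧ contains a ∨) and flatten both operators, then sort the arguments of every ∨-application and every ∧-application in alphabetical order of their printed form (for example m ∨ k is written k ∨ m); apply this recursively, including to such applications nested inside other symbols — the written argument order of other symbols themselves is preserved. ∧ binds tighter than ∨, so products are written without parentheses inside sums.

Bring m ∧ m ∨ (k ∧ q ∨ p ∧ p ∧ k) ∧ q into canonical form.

Expand products over sums:  m ∧ m ∨ k ∧ q ∧ q ∨ k ∧ p ∧ p ∧ q
Sort arguments:  k ∧ p ∧ p ∧ q ∨ k ∧ q ∧ q ∨ m ∧ m

Answer: k ∧ p ∧ p ∧ q ∨ k ∧ q ∧ q ∨ m ∧ m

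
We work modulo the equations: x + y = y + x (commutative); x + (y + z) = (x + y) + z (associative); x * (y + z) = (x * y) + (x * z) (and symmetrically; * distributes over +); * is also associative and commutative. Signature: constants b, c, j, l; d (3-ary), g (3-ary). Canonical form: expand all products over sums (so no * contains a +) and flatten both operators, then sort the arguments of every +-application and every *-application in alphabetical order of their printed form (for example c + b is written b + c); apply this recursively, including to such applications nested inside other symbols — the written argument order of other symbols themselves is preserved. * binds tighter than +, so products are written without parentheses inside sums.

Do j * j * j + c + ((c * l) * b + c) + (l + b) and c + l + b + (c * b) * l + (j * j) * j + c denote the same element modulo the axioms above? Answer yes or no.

Answer: yes — both canonical forms are b + b * c * l + c + c + j * j * j + l

Derivation:
Left:  j * j * j + c + ((c * l) * b + c) + (l + b)
  Merge nested applications:  j * j * j + c + b * c * l + c + l + b
  Sort arguments:  b + b * c * l + c + c + j * j * j + l
Right:  c + l + b + (c * b) * l + (j * j) * j + c
  Flatten:  c + l + b + b * c * l + j * j * j + c
  Order the arguments:  b + b * c * l + c + c + j * j * j + l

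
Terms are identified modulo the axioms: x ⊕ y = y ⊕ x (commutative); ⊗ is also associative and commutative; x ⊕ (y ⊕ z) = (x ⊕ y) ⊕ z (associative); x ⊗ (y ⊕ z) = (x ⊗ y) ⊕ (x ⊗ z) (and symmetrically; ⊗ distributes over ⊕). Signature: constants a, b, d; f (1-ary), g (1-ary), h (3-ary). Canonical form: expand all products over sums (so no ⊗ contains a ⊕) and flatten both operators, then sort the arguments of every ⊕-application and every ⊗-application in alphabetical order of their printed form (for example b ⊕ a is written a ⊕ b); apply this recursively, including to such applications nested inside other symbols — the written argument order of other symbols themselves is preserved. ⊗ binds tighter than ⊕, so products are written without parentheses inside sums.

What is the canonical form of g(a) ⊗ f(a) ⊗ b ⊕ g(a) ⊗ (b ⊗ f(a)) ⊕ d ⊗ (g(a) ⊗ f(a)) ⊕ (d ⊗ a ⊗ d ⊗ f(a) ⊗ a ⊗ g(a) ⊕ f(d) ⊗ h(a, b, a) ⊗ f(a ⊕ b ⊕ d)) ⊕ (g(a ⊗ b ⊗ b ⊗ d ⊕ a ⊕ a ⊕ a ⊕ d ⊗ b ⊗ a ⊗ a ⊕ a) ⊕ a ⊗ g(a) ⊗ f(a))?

Answer: a ⊗ a ⊗ d ⊗ d ⊗ f(a) ⊗ g(a) ⊕ a ⊗ f(a) ⊗ g(a) ⊕ b ⊗ f(a) ⊗ g(a) ⊕ b ⊗ f(a) ⊗ g(a) ⊕ d ⊗ f(a) ⊗ g(a) ⊕ f(a ⊕ b ⊕ d) ⊗ f(d) ⊗ h(a, b, a) ⊕ g(a ⊕ a ⊕ a ⊕ a ⊕ a ⊗ a ⊗ b ⊗ d ⊕ a ⊗ b ⊗ b ⊗ d)

Derivation:
Merge nested applications:  b ⊗ f(a) ⊗ g(a) ⊕ b ⊗ f(a) ⊗ g(a) ⊕ d ⊗ f(a) ⊗ g(a) ⊕ a ⊗ a ⊗ d ⊗ d ⊗ f(a) ⊗ g(a) ⊕ f(a ⊕ b ⊕ d) ⊗ f(d) ⊗ h(a, b, a) ⊕ g(a ⊕ a ⊕ a ⊕ a ⊕ a ⊗ a ⊗ b ⊗ d ⊕ a ⊗ b ⊗ b ⊗ d) ⊕ a ⊗ f(a) ⊗ g(a)
Sort arguments:  a ⊗ a ⊗ d ⊗ d ⊗ f(a) ⊗ g(a) ⊕ a ⊗ f(a) ⊗ g(a) ⊕ b ⊗ f(a) ⊗ g(a) ⊕ b ⊗ f(a) ⊗ g(a) ⊕ d ⊗ f(a) ⊗ g(a) ⊕ f(a ⊕ b ⊕ d) ⊗ f(d) ⊗ h(a, b, a) ⊕ g(a ⊕ a ⊕ a ⊕ a ⊕ a ⊗ a ⊗ b ⊗ d ⊕ a ⊗ b ⊗ b ⊗ d)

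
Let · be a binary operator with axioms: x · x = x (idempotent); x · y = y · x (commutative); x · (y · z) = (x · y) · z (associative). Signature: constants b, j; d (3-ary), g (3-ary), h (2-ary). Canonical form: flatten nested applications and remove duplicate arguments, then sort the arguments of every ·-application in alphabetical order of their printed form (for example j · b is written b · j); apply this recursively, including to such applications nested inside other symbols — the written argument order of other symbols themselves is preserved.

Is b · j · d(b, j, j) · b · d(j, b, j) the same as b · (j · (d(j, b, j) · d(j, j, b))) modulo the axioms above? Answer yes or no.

Answer: no — b · d(b, j, j) · d(j, b, j) · j vs b · d(j, b, j) · d(j, j, b) · j

Derivation:
Left:  b · j · d(b, j, j) · b · d(j, b, j)
  Deduplicate:  drop duplicate b
  Order the arguments:  b · d(b, j, j) · d(j, b, j) · j
Right:  b · (j · (d(j, b, j) · d(j, j, b)))
  Merge nested applications:  b · j · d(j, b, j) · d(j, j, b)
  Order the arguments:  b · d(j, b, j) · d(j, j, b) · j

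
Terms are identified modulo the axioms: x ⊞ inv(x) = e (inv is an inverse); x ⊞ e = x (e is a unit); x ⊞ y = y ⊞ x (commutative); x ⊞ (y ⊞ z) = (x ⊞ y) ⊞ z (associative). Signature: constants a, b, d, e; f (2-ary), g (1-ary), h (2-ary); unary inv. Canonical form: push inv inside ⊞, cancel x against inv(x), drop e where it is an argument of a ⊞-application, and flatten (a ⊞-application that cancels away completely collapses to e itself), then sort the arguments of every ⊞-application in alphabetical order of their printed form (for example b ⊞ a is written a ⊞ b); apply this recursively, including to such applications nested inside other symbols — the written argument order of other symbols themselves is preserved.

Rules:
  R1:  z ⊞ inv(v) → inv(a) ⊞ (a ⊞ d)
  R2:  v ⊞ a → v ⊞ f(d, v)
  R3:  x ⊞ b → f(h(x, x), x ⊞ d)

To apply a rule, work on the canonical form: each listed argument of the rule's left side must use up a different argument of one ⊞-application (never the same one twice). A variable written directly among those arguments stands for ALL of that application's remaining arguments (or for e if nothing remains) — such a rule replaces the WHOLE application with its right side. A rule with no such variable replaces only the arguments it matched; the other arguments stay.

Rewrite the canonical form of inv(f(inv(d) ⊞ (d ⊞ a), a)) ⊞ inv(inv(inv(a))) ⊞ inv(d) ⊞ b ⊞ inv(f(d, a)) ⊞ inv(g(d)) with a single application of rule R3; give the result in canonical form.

Canonical form:  b ⊞ inv(a) ⊞ inv(d) ⊞ inv(f(a, a)) ⊞ inv(f(d, a)) ⊞ inv(g(d))
R3 matches:  uses b;  x := inv(a) ⊞ inv(d) ⊞ inv(f(a, a)) ⊞ inv(f(d, a)) ⊞ inv(g(d))
The variable takes the whole remainder — replace the entire application.
Result:  f(h(inv(a) ⊞ inv(d) ⊞ inv(f(a, a)) ⊞ inv(f(d, a)) ⊞ inv(g(d)), inv(a) ⊞ inv(d) ⊞ inv(f(a, a)) ⊞ inv(f(d, a)) ⊞ inv(g(d))), inv(a) ⊞ inv(f(a, a)) ⊞ inv(f(d, a)) ⊞ inv(g(d)))

Answer: f(h(inv(a) ⊞ inv(d) ⊞ inv(f(a, a)) ⊞ inv(f(d, a)) ⊞ inv(g(d)), inv(a) ⊞ inv(d) ⊞ inv(f(a, a)) ⊞ inv(f(d, a)) ⊞ inv(g(d))), inv(a) ⊞ inv(f(a, a)) ⊞ inv(f(d, a)) ⊞ inv(g(d)))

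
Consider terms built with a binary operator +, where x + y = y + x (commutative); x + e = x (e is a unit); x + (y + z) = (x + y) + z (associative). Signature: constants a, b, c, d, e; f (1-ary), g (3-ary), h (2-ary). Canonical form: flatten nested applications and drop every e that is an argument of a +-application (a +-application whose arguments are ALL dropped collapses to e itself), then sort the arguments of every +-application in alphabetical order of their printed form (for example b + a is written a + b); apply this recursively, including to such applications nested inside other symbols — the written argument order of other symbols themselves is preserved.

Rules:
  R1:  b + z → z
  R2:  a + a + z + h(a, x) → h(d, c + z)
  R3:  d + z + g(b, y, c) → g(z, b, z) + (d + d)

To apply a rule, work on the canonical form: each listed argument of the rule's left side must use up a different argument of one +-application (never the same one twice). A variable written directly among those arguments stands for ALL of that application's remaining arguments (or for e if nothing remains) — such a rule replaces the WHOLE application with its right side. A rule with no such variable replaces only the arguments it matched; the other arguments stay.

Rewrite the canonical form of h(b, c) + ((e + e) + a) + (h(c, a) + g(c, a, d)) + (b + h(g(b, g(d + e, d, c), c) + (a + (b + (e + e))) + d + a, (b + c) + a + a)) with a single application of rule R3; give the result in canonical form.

Answer: a + b + g(c, a, d) + h(b, c) + h(c, a) + h(d + d + g(a + a + b, b, a + a + b), a + a + b + c)

Derivation:
Canonical form:  a + b + g(c, a, d) + h(a + a + b + d + g(b, g(d, d, c), c), a + a + b + c) + h(b, c) + h(c, a)
Apply R3:  consuming d, g(b, g(d, d, c), c);  y := g(d, d, c), z := a + a + b
Every leftover argument binds to the variable; the entire application is replaced.
Result:  a + b + g(c, a, d) + h(b, c) + h(c, a) + h(d + d + g(a + a + b, b, a + a + b), a + a + b + c)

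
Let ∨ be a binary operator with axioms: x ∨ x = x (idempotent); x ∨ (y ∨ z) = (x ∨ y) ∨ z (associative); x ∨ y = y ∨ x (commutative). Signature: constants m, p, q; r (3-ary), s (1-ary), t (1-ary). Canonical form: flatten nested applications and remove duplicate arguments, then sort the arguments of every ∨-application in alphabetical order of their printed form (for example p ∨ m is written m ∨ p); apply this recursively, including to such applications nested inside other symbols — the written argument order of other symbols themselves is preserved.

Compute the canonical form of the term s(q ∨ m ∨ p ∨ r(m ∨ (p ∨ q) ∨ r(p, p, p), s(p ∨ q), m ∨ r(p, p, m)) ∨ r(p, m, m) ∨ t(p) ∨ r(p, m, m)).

Answer: s(m ∨ p ∨ q ∨ r(m ∨ p ∨ q ∨ r(p, p, p), s(p ∨ q), m ∨ r(p, p, m)) ∨ r(p, m, m) ∨ t(p))

Derivation:
Focus inside:  q ∨ m ∨ p ∨ r(m ∨ (p ∨ q) ∨ r(p, p, p), s(p ∨ q), m ∨ r(p, p, m)) ∨ r(p, m, m) ∨ t(p) ∨ r(p, m, m)
Inside:  r(m ∨ (p ∨ q) ∨ r(p, p, p), s(p ∨ q), m ∨ r(p, p, m))  →  r(m ∨ p ∨ q ∨ r(p, p, p), s(p ∨ q), m ∨ r(p, p, m))
Drop duplicates:  drop duplicate r(p, m, m)
Order the arguments:  m ∨ p ∨ q ∨ r(m ∨ p ∨ q ∨ r(p, p, p), s(p ∨ q), m ∨ r(p, p, m)) ∨ r(p, m, m) ∨ t(p)
Reassemble:  s(m ∨ p ∨ q ∨ r(m ∨ p ∨ q ∨ r(p, p, p), s(p ∨ q), m ∨ r(p, p, m)) ∨ r(p, m, m) ∨ t(p))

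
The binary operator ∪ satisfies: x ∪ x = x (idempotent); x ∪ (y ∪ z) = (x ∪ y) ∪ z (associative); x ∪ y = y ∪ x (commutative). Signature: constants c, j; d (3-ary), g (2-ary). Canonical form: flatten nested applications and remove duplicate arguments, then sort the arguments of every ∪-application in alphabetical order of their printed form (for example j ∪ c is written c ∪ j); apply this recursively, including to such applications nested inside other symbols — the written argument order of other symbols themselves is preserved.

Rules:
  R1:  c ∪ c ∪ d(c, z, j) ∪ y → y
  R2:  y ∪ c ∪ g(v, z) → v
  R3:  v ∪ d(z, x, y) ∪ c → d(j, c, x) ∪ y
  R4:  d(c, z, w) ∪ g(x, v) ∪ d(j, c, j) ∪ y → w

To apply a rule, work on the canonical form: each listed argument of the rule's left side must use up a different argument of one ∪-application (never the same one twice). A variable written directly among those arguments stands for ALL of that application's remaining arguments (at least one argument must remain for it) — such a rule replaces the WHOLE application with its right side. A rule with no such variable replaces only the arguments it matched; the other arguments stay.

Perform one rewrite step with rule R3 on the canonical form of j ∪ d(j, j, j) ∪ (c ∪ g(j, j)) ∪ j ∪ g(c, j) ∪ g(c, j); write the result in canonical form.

Answer: d(j, c, j) ∪ j

Derivation:
Canonical form:  c ∪ d(j, j, j) ∪ g(c, j) ∪ g(j, j) ∪ j
R3 matches:  uses c, d(j, j, j);  v := g(c, j) ∪ g(j, j) ∪ j, x := j, y := j, z := j
The extension variable absorbs all remaining arguments, so the whole application is rewritten.
New term:  d(j, c, j) ∪ j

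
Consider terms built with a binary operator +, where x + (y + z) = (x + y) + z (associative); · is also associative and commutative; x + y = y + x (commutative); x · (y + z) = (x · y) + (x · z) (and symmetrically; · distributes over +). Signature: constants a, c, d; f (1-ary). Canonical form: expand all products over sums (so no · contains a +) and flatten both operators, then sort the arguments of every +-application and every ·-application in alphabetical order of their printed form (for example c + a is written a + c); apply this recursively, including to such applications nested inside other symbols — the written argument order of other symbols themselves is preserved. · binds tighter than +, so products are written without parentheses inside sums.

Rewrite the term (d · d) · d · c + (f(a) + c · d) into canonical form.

Answer: c · d + c · d · d · d + f(a)

Derivation:
Flatten:  c · d · d · d + f(a) + c · d
Order the arguments:  c · d + c · d · d · d + f(a)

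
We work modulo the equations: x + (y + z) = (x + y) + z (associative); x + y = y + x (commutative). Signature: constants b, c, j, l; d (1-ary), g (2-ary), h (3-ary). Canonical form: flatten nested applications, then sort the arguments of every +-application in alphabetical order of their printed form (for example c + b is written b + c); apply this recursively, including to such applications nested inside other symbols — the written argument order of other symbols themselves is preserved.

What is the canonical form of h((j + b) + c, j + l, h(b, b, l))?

Answer: h(b + c + j, j + l, h(b, b, l))

Derivation:
Focus inside:  (j + b) + c
Merge nested applications:  j + b + c
Order the arguments:  b + c + j
Reassemble:  h(b + c + j, j + l, h(b, b, l))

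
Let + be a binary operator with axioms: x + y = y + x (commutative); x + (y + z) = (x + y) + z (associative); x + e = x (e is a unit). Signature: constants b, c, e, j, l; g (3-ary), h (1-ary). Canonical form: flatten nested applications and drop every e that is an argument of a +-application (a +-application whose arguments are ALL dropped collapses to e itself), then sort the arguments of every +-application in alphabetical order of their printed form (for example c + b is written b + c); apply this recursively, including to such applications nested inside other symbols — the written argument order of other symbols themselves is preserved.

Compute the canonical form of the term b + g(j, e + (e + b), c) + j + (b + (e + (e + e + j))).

Flatten:  b + g(j, e + (e + b), c) + j + b + e + e + e + j
Canonicalize subterm:  g(j, e + (e + b), c)  →  g(j, b, c)
Drop the unit:  drop e (×3)
Sort:  b + b + g(j, b, c) + j + j

Answer: b + b + g(j, b, c) + j + j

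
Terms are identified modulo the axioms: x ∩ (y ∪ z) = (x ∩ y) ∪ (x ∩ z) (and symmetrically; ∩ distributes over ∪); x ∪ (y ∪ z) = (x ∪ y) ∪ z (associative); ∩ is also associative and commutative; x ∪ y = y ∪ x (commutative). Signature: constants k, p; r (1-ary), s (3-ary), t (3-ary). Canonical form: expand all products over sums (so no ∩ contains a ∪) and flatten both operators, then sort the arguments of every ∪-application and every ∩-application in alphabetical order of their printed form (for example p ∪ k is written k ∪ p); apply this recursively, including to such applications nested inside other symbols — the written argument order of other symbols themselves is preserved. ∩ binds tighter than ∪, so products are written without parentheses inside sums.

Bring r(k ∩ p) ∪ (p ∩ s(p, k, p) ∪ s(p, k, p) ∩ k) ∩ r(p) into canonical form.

Expand products over sums:  r(k ∩ p) ∪ p ∩ r(p) ∩ s(p, k, p) ∪ k ∩ r(p) ∩ s(p, k, p)
Order the arguments:  k ∩ r(p) ∩ s(p, k, p) ∪ p ∩ r(p) ∩ s(p, k, p) ∪ r(k ∩ p)

Answer: k ∩ r(p) ∩ s(p, k, p) ∪ p ∩ r(p) ∩ s(p, k, p) ∪ r(k ∩ p)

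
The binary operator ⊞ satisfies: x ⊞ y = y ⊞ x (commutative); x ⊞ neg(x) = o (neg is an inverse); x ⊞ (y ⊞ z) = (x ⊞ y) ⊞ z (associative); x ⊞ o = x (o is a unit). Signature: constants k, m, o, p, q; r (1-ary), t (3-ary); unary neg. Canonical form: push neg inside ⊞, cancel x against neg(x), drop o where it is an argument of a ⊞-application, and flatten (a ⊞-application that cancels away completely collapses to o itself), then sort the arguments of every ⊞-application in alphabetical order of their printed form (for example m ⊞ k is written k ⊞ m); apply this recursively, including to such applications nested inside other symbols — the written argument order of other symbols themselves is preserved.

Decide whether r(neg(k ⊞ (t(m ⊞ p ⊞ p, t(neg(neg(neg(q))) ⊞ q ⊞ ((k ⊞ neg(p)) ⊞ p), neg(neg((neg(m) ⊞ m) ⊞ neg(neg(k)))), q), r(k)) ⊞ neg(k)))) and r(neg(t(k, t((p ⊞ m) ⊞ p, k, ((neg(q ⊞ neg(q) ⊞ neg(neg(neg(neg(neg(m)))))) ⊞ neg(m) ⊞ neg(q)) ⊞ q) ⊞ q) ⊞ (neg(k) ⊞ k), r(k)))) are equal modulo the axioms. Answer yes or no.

Left:  r(neg(k ⊞ (t(m ⊞ p ⊞ p, t(neg(neg(neg(q))) ⊞ q ⊞ ((k ⊞ neg(p)) ⊞ p), neg(neg((neg(m) ⊞ m) ⊞ neg(neg(k)))), q), r(k)) ⊞ neg(k))))
  Focus inside:  k ⊞ (t(m ⊞ p ⊞ p, t(neg(neg(neg(q))) ⊞ q ⊞ ((k ⊞ neg(p)) ⊞ p), neg(neg((neg(m) ⊞ m) ⊞ neg(neg(k)))), q), r(k)) ⊞ neg(k))
  Push neg inside:  distribute neg over ⊞ and collapse double neg
  Cancel:  k cancels
  Combine occurrences:  t(m ⊞ p ⊞ p, t(k, k, q), r(k))
  Put back:  r(neg(t(m ⊞ p ⊞ p, t(k, k, q), r(k))))
Right:  r(neg(t(k, t((p ⊞ m) ⊞ p, k, ((neg(q ⊞ neg(q) ⊞ neg(neg(neg(neg(neg(m)))))) ⊞ neg(m) ⊞ neg(q)) ⊞ q) ⊞ q) ⊞ (neg(k) ⊞ k), r(k))))
  Descend into:  t((p ⊞ m) ⊞ p, k, ((neg(q ⊞ neg(q) ⊞ neg(neg(neg(neg(neg(m)))))) ⊞ neg(m) ⊞ neg(q)) ⊞ q) ⊞ q) ⊞ (neg(k) ⊞ k)
  Push neg inside:  distribute neg over ⊞ and collapse double neg
  Cancel:  k cancels
  Combine occurrences:  t(m ⊞ p ⊞ p, k, q)
  Put back:  r(neg(t(k, t(m ⊞ p ⊞ p, k, q), r(k))))

Answer: no — r(neg(t(m ⊞ p ⊞ p, t(k, k, q), r(k)))) vs r(neg(t(k, t(m ⊞ p ⊞ p, k, q), r(k))))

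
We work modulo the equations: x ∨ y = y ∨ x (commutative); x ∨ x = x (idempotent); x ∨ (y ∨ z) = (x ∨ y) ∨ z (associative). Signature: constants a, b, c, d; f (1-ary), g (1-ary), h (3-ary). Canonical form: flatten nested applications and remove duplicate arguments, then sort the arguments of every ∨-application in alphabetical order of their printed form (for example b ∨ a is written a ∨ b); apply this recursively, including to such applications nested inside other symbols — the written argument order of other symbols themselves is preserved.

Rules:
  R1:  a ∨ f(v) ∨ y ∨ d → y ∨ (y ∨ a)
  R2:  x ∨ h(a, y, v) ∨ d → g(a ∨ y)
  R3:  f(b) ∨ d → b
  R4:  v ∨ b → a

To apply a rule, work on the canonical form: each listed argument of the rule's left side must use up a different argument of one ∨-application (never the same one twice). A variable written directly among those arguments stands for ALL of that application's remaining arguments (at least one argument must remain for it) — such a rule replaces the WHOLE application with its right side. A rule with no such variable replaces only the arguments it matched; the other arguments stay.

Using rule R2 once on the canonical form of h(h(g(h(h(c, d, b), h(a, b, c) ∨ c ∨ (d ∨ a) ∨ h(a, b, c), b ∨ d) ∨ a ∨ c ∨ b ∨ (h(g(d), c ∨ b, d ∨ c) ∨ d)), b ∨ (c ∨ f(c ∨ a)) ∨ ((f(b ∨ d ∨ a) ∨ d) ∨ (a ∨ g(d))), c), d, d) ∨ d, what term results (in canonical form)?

Canonical form:  d ∨ h(h(g(a ∨ b ∨ c ∨ d ∨ h(g(d), b ∨ c, c ∨ d) ∨ h(h(c, d, b), a ∨ c ∨ d ∨ h(a, b, c), b ∨ d)), a ∨ b ∨ c ∨ d ∨ f(a ∨ b ∨ d) ∨ f(a ∨ c) ∨ g(d), c), d, d)
Match R2:  consume d, h(a, b, c);  v := c, x := a ∨ c, y := b
Every leftover argument binds to the variable; the entire application is replaced.
Giving:  d ∨ h(h(g(a ∨ b ∨ c ∨ d ∨ h(g(d), b ∨ c, c ∨ d) ∨ h(h(c, d, b), g(a ∨ b), b ∨ d)), a ∨ b ∨ c ∨ d ∨ f(a ∨ b ∨ d) ∨ f(a ∨ c) ∨ g(d), c), d, d)

Answer: d ∨ h(h(g(a ∨ b ∨ c ∨ d ∨ h(g(d), b ∨ c, c ∨ d) ∨ h(h(c, d, b), g(a ∨ b), b ∨ d)), a ∨ b ∨ c ∨ d ∨ f(a ∨ b ∨ d) ∨ f(a ∨ c) ∨ g(d), c), d, d)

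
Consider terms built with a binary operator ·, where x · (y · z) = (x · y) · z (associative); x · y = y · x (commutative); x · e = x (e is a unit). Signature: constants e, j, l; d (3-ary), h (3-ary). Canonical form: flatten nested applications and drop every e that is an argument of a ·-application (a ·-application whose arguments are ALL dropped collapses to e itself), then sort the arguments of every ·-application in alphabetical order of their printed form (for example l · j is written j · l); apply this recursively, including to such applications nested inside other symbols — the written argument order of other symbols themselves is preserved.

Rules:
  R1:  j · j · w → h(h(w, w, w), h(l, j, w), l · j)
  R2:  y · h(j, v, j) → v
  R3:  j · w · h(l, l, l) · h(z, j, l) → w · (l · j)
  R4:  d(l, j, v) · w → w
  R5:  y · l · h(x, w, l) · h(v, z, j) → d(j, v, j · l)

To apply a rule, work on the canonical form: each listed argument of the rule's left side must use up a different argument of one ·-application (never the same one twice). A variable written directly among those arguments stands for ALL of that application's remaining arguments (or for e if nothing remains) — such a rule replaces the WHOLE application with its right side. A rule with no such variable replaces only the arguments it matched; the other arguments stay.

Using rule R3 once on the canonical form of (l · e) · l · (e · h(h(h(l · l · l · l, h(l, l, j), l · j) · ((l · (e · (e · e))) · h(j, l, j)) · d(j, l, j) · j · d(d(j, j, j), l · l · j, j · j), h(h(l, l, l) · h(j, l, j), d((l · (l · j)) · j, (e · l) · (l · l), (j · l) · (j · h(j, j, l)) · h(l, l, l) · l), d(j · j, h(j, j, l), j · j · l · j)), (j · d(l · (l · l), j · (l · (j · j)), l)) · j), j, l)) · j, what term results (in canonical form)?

Canonical form:  h(h(d(d(j, j, j), j · l · l, j · j) · d(j, l, j) · h(j, l, j) · h(l · l · l · l, h(l, l, j), j · l) · j · l, h(h(j, l, j) · h(l, l, l), d(j · j · l · l, l · l · l, h(j, j, l) · h(l, l, l) · j · j · l · l), d(j · j, h(j, j, l), j · j · j · l)), d(l · l · l, j · j · j · l, l) · j · j), j, l) · j · l · l
R3 matches:  uses h(j, j, l), h(l, l, l), j;  w := j · l · l, z := j
The variable takes the whole remainder — replace the entire application.
New term:  h(h(d(d(j, j, j), j · l · l, j · j) · d(j, l, j) · h(j, l, j) · h(l · l · l · l, h(l, l, j), j · l) · j · l, h(h(j, l, j) · h(l, l, l), d(j · j · l · l, l · l · l, j · j · l · l · l), d(j · j, h(j, j, l), j · j · j · l)), d(l · l · l, j · j · j · l, l) · j · j), j, l) · j · l · l

Answer: h(h(d(d(j, j, j), j · l · l, j · j) · d(j, l, j) · h(j, l, j) · h(l · l · l · l, h(l, l, j), j · l) · j · l, h(h(j, l, j) · h(l, l, l), d(j · j · l · l, l · l · l, j · j · l · l · l), d(j · j, h(j, j, l), j · j · j · l)), d(l · l · l, j · j · j · l, l) · j · j), j, l) · j · l · l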